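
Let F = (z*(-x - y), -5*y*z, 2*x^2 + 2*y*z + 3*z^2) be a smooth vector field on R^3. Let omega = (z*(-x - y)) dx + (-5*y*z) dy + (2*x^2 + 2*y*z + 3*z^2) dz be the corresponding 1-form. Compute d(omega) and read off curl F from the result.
d(omega) = (5*y + 2*z) dy ∧ dz + (-5*x - y) dz ∧ dx + (z) dx ∧ dy; curl F = (5*y + 2*z, -5*x - y, z)

d omega = sum_{i<j} (∂f_j/∂x_i - ∂f_i/∂x_j) dx_i ∧ dx_j. Under the identification (dy ∧ dz, dz ∧ dx, dx ∧ dy) ↔ (e_x, e_y, e_z), the coefficients are exactly the components of curl F. Compute:
  ∂R/∂y - ∂Q/∂z = (2*z) - (-5*y) = 5*y + 2*z
  ∂P/∂z - ∂R/∂x = (-x - y) - (4*x) = -5*x - y
  ∂Q/∂x - ∂P/∂y = (0) - (-z) = z.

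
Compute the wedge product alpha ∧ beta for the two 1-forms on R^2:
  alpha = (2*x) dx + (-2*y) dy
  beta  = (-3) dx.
alpha ∧ beta = (-6*y) dx ∧ dy

Distribute the wedge, using dx_i ∧ dx_j = -dx_j ∧ dx_i and dx_i ∧ dx_i = 0. For each pair (i, j) with i < j, the coefficient of dx_i ∧ dx_j in alpha ∧ beta is (alpha_i * beta_j - alpha_j * beta_i). Collecting: alpha ∧ beta = (-6*y) dx ∧ dy.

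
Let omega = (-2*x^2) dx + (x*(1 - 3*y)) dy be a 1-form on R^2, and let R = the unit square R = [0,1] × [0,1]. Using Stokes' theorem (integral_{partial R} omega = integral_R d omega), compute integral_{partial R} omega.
integral_(partial R) omega = -1/2

Stokes: integral_partial_R omega = integral_R d omega with d omega = (∂Q/∂x - ∂P/∂y) dx ∧ dy.
  ∂Q/∂x = 1 - 3*y
  ∂P/∂y = 0
  integrand = ∂Q/∂x - ∂P/∂y = 1 - 3*y.
Integrating over R: integral_0^1 integral_0^1 (1 - 3*y) dx dy = -1/2.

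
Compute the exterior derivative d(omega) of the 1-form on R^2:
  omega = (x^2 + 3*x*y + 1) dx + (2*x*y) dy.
d(omega) = (-3*x + 2*y) dx ∧ dy

For a 1-form omega = sum_i f_i dx_i, the exterior derivative is
  d(omega) = sum_{i < j} (∂f_j/∂x_i - ∂f_i/∂x_j) dx_i ∧ dx_j.
  coefficient of dx ∧ dy: ∂f_2/∂x - ∂f_1/∂y = ∂(2*x*y)/∂x - ∂(x^2 + 3*x*y + 1)/∂y = -3*x + 2*y
Assembling: d(omega) = (-3*x + 2*y) dx ∧ dy.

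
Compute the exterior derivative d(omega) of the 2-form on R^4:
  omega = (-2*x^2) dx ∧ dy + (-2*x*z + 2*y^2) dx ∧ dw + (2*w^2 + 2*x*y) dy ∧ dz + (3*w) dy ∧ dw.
d(omega) = (-4*y) dx ∧ dy ∧ dw + (2*x) dx ∧ dz ∧ dw + (2*y) dx ∧ dy ∧ dz + (4*w) dy ∧ dz ∧ dw

For a 2-form omega = sum_{i<j} g_{ij} dx_i ∧ dx_j, the exterior derivative is
  d(omega) = sum_{i<j} d(g_{ij}) ∧ dx_i ∧ dx_j = sum_{i<j, k} (∂g_{ij}/∂x_k) dx_k ∧ dx_i ∧ dx_j.
Expand each term, using dx_k ∧ dx_i ∧ dx_j = sgn(permutation) dx_{(a)} ∧ dx_{(b)} ∧ dx_{(c)} with (a < b < c) sorted:
  d(-2*x*z + 2*y^2) includes (∂/∂y)(-2*x*z + 2*y^2) dy = (4*y) dy, which multiplied by dx ∧ dw gives (-4*y) dx ∧ dy ∧ dw
  d(-2*x*z + 2*y^2) includes (∂/∂z)(-2*x*z + 2*y^2) dz = (-2*x) dz, which multiplied by dx ∧ dw gives (2*x) dx ∧ dz ∧ dw
  d(2*w^2 + 2*x*y) includes (∂/∂x)(2*w^2 + 2*x*y) dx = (2*y) dx, which multiplied by dy ∧ dz gives (2*y) dx ∧ dy ∧ dz
  d(2*w^2 + 2*x*y) includes (∂/∂w)(2*w^2 + 2*x*y) dw = (4*w) dw, which multiplied by dy ∧ dz gives (4*w) dy ∧ dz ∧ dw
Collecting like 3-forms: d(omega) = (-4*y) dx ∧ dy ∧ dw + (2*x) dx ∧ dz ∧ dw + (2*y) dx ∧ dy ∧ dz + (4*w) dy ∧ dz ∧ dw.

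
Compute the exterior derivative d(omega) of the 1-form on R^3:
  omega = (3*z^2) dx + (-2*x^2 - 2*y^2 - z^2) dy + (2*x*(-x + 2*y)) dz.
d(omega) = (-4*x) dx ∧ dy + (-4*x + 4*y - 6*z) dx ∧ dz + (4*x + 2*z) dy ∧ dz

For a 1-form omega = sum_i f_i dx_i, the exterior derivative is
  d(omega) = sum_{i < j} (∂f_j/∂x_i - ∂f_i/∂x_j) dx_i ∧ dx_j.
  coefficient of dx ∧ dy: ∂f_2/∂x - ∂f_1/∂y = ∂(-2*x^2 - 2*y^2 - z^2)/∂x - ∂(3*z^2)/∂y = -4*x
  coefficient of dx ∧ dz: ∂f_3/∂x - ∂f_1/∂z = ∂(2*x*(-x + 2*y))/∂x - ∂(3*z^2)/∂z = -4*x + 4*y - 6*z
  coefficient of dy ∧ dz: ∂f_3/∂y - ∂f_2/∂z = ∂(2*x*(-x + 2*y))/∂y - ∂(-2*x^2 - 2*y^2 - z^2)/∂z = 4*x + 2*z
Assembling: d(omega) = (-4*x) dx ∧ dy + (-4*x + 4*y - 6*z) dx ∧ dz + (4*x + 2*z) dy ∧ dz.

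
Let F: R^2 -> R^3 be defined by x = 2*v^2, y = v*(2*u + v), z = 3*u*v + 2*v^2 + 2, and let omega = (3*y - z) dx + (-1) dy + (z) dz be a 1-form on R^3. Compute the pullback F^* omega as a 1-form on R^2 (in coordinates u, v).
F^* omega = (v*(9*u*v + 6*v^2 + 4)) du + (9*u^2*v + 30*u*v^2 + 4*u + 12*v^3 - 2*v) dv

Using F^*(f dg) = (f ∘ F) d(g ∘ F), substitute each coordinate x_i by F_i(u, v) in f_i, and replace dx_i by d F_i = (∂F_i/∂u) du + (∂F_i/∂v) dv.
  For the x component: f_1(F) = 3*u*v + v^2 - 2; d F_1 = (0) du + (4*v) dv
  For the y component: f_2(F) = -1; d F_2 = (2*v) du + (2*u + 2*v) dv
  For the z component: f_3(F) = 3*u*v + 2*v^2 + 2; d F_3 = (3*v) du + (3*u + 4*v) dv
Combining and collecting du, dv coefficients:
  coeff of du: v*(9*u*v + 6*v^2 + 4)
  coeff of dv: 9*u^2*v + 30*u*v^2 + 4*u + 12*v^3 - 2*v
F^* omega = (v*(9*u*v + 6*v^2 + 4)) du + (9*u^2*v + 30*u*v^2 + 4*u + 12*v^3 - 2*v) dv.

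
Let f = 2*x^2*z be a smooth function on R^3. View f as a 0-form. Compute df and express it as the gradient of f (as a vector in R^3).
df = (4*x*z) dx + (0) dy + (2*x^2) dz; grad f = (4*x*z, 0, 2*x^2)

For a 0-form f, d f = (∂f/∂x) dx + (∂f/∂y) dy + (∂f/∂z) dz. The components of the vector representation are exactly the entries of grad f in Cartesian coordinates:
  ∂f/∂x = 4*x*z
  ∂f/∂y = 0
  ∂f/∂z = 2*x^2.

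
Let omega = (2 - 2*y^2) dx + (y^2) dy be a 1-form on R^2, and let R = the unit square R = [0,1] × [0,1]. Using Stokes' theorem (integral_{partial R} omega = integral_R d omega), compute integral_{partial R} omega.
integral_(partial R) omega = 2

Stokes: integral_partial_R omega = integral_R d omega with d omega = (∂Q/∂x - ∂P/∂y) dx ∧ dy.
  ∂Q/∂x = 0
  ∂P/∂y = -4*y
  integrand = ∂Q/∂x - ∂P/∂y = 4*y.
Integrating over R: integral_0^1 integral_0^1 (4*y) dx dy = 2.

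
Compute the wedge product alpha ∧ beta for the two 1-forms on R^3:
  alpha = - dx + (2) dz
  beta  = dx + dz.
alpha ∧ beta = (-3) dx ∧ dz

Distribute the wedge, using dx_i ∧ dx_j = -dx_j ∧ dx_i and dx_i ∧ dx_i = 0. For each pair (i, j) with i < j, the coefficient of dx_i ∧ dx_j in alpha ∧ beta is (alpha_i * beta_j - alpha_j * beta_i). Collecting: alpha ∧ beta = (-3) dx ∧ dz.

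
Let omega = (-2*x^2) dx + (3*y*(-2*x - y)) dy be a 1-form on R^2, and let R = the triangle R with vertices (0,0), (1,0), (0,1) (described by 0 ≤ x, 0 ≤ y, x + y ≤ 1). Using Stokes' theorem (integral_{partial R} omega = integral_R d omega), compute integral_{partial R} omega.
integral_(partial R) omega = -1

Stokes: integral_partial_R omega = integral_R d omega with d omega = (∂Q/∂x - ∂P/∂y) dx ∧ dy.
  ∂Q/∂x = -6*y
  ∂P/∂y = 0
  integrand = ∂Q/∂x - ∂P/∂y = -6*y.
Integrating over R: integral_0^1 integral_0^{1-x} (-6*y) dy dx = -1.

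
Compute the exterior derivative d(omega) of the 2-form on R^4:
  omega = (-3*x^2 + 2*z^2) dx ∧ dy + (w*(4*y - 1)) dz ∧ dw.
d(omega) = (4*z) dx ∧ dy ∧ dz + (4*w) dy ∧ dz ∧ dw

For a 2-form omega = sum_{i<j} g_{ij} dx_i ∧ dx_j, the exterior derivative is
  d(omega) = sum_{i<j} d(g_{ij}) ∧ dx_i ∧ dx_j = sum_{i<j, k} (∂g_{ij}/∂x_k) dx_k ∧ dx_i ∧ dx_j.
Expand each term, using dx_k ∧ dx_i ∧ dx_j = sgn(permutation) dx_{(a)} ∧ dx_{(b)} ∧ dx_{(c)} with (a < b < c) sorted:
  d(-3*x^2 + 2*z^2) includes (∂/∂z)(-3*x^2 + 2*z^2) dz = (4*z) dz, which multiplied by dx ∧ dy gives (4*z) dx ∧ dy ∧ dz
  d(w*(4*y - 1)) includes (∂/∂y)(w*(4*y - 1)) dy = (4*w) dy, which multiplied by dz ∧ dw gives (4*w) dy ∧ dz ∧ dw
Collecting like 3-forms: d(omega) = (4*z) dx ∧ dy ∧ dz + (4*w) dy ∧ dz ∧ dw.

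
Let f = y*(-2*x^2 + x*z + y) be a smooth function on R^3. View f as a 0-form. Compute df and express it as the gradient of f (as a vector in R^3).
df = (y*(-4*x + z)) dx + (-2*x^2 + x*z + 2*y) dy + (x*y) dz; grad f = (y*(-4*x + z), -2*x^2 + x*z + 2*y, x*y)

For a 0-form f, d f = (∂f/∂x) dx + (∂f/∂y) dy + (∂f/∂z) dz. The components of the vector representation are exactly the entries of grad f in Cartesian coordinates:
  ∂f/∂x = y*(-4*x + z)
  ∂f/∂y = -2*x^2 + x*z + 2*y
  ∂f/∂z = x*y.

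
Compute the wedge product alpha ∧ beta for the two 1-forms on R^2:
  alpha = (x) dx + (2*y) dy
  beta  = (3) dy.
alpha ∧ beta = (3*x) dx ∧ dy

Distribute the wedge, using dx_i ∧ dx_j = -dx_j ∧ dx_i and dx_i ∧ dx_i = 0. For each pair (i, j) with i < j, the coefficient of dx_i ∧ dx_j in alpha ∧ beta is (alpha_i * beta_j - alpha_j * beta_i). Collecting: alpha ∧ beta = (3*x) dx ∧ dy.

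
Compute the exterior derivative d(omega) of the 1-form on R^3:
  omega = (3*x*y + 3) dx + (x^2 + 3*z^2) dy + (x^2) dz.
d(omega) = (-x) dx ∧ dy + (2*x) dx ∧ dz + (-6*z) dy ∧ dz

For a 1-form omega = sum_i f_i dx_i, the exterior derivative is
  d(omega) = sum_{i < j} (∂f_j/∂x_i - ∂f_i/∂x_j) dx_i ∧ dx_j.
  coefficient of dx ∧ dy: ∂f_2/∂x - ∂f_1/∂y = ∂(x^2 + 3*z^2)/∂x - ∂(3*x*y + 3)/∂y = -x
  coefficient of dx ∧ dz: ∂f_3/∂x - ∂f_1/∂z = ∂(x^2)/∂x - ∂(3*x*y + 3)/∂z = 2*x
  coefficient of dy ∧ dz: ∂f_3/∂y - ∂f_2/∂z = ∂(x^2)/∂y - ∂(x^2 + 3*z^2)/∂z = -6*z
Assembling: d(omega) = (-x) dx ∧ dy + (2*x) dx ∧ dz + (-6*z) dy ∧ dz.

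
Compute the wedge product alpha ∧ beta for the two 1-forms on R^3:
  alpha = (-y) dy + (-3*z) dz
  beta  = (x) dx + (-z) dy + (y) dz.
alpha ∧ beta = (x*y) dx ∧ dy + (-y^2 - 3*z^2) dy ∧ dz + (3*x*z) dx ∧ dz

Distribute the wedge, using dx_i ∧ dx_j = -dx_j ∧ dx_i and dx_i ∧ dx_i = 0. For each pair (i, j) with i < j, the coefficient of dx_i ∧ dx_j in alpha ∧ beta is (alpha_i * beta_j - alpha_j * beta_i). Collecting: alpha ∧ beta = (x*y) dx ∧ dy + (-y^2 - 3*z^2) dy ∧ dz + (3*x*z) dx ∧ dz.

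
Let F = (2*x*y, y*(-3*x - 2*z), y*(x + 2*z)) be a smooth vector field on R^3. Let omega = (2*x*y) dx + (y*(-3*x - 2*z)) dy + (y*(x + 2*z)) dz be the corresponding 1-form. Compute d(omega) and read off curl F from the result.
d(omega) = (x + 2*y + 2*z) dy ∧ dz + (-y) dz ∧ dx + (-2*x - 3*y) dx ∧ dy; curl F = (x + 2*y + 2*z, -y, -2*x - 3*y)

d omega = sum_{i<j} (∂f_j/∂x_i - ∂f_i/∂x_j) dx_i ∧ dx_j. Under the identification (dy ∧ dz, dz ∧ dx, dx ∧ dy) ↔ (e_x, e_y, e_z), the coefficients are exactly the components of curl F. Compute:
  ∂R/∂y - ∂Q/∂z = (x + 2*z) - (-2*y) = x + 2*y + 2*z
  ∂P/∂z - ∂R/∂x = (0) - (y) = -y
  ∂Q/∂x - ∂P/∂y = (-3*y) - (2*x) = -2*x - 3*y.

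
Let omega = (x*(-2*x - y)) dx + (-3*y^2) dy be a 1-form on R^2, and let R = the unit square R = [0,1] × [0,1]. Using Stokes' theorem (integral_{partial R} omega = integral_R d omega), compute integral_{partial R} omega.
integral_(partial R) omega = 1/2

Stokes: integral_partial_R omega = integral_R d omega with d omega = (∂Q/∂x - ∂P/∂y) dx ∧ dy.
  ∂Q/∂x = 0
  ∂P/∂y = -x
  integrand = ∂Q/∂x - ∂P/∂y = x.
Integrating over R: integral_0^1 integral_0^1 (x) dx dy = 1/2.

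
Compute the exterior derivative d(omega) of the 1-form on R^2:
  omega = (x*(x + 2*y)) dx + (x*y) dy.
d(omega) = (-2*x + y) dx ∧ dy

For a 1-form omega = sum_i f_i dx_i, the exterior derivative is
  d(omega) = sum_{i < j} (∂f_j/∂x_i - ∂f_i/∂x_j) dx_i ∧ dx_j.
  coefficient of dx ∧ dy: ∂f_2/∂x - ∂f_1/∂y = ∂(x*y)/∂x - ∂(x*(x + 2*y))/∂y = -2*x + y
Assembling: d(omega) = (-2*x + y) dx ∧ dy.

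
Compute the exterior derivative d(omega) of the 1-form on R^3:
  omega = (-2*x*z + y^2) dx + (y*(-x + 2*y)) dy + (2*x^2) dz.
d(omega) = (-3*y) dx ∧ dy + (6*x) dx ∧ dz

For a 1-form omega = sum_i f_i dx_i, the exterior derivative is
  d(omega) = sum_{i < j} (∂f_j/∂x_i - ∂f_i/∂x_j) dx_i ∧ dx_j.
  coefficient of dx ∧ dy: ∂f_2/∂x - ∂f_1/∂y = ∂(y*(-x + 2*y))/∂x - ∂(-2*x*z + y^2)/∂y = -3*y
  coefficient of dx ∧ dz: ∂f_3/∂x - ∂f_1/∂z = ∂(2*x^2)/∂x - ∂(-2*x*z + y^2)/∂z = 6*x
Assembling: d(omega) = (-3*y) dx ∧ dy + (6*x) dx ∧ dz.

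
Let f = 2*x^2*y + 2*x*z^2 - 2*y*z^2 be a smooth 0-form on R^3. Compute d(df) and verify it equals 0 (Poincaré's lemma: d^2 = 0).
d(df) = 0

Step 1: df = sum_i (∂f/∂x_i) dx_i = (4*x*y + 2*z^2) dx + (2*x^2 - 2*z^2) dy + (4*z*(x - y)) dz.
Step 2: Apply d again. Using the 1-form formula, the coefficient of dx ∧ dy in d(df) is ∂^2 f/∂x ∂y - ∂^2 f/∂y ∂x = (4*x) - (4*x) = 0 (equality of mixed partials for smooth f).
Similarly for dx ∧ dz and dy ∧ dz — all coefficients vanish. So d(df) = 0.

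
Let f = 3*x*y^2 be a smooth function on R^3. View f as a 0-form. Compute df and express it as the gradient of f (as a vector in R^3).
df = (3*y^2) dx + (6*x*y) dy + (0) dz; grad f = (3*y^2, 6*x*y, 0)

For a 0-form f, d f = (∂f/∂x) dx + (∂f/∂y) dy + (∂f/∂z) dz. The components of the vector representation are exactly the entries of grad f in Cartesian coordinates:
  ∂f/∂x = 3*y^2
  ∂f/∂y = 6*x*y
  ∂f/∂z = 0.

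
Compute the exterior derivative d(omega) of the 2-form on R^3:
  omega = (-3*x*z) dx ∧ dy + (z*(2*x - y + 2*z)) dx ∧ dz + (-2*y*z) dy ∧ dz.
d(omega) = (-3*x + z) dx ∧ dy ∧ dz

For a 2-form omega = sum_{i<j} g_{ij} dx_i ∧ dx_j, the exterior derivative is
  d(omega) = sum_{i<j} d(g_{ij}) ∧ dx_i ∧ dx_j = sum_{i<j, k} (∂g_{ij}/∂x_k) dx_k ∧ dx_i ∧ dx_j.
Expand each term, using dx_k ∧ dx_i ∧ dx_j = sgn(permutation) dx_{(a)} ∧ dx_{(b)} ∧ dx_{(c)} with (a < b < c) sorted:
  d(-3*x*z) includes (∂/∂z)(-3*x*z) dz = (-3*x) dz, which multiplied by dx ∧ dy gives (-3*x) dx ∧ dy ∧ dz
  d(z*(2*x - y + 2*z)) includes (∂/∂y)(z*(2*x - y + 2*z)) dy = (-z) dy, which multiplied by dx ∧ dz gives (z) dx ∧ dy ∧ dz
Collecting like 3-forms: d(omega) = (-3*x + z) dx ∧ dy ∧ dz.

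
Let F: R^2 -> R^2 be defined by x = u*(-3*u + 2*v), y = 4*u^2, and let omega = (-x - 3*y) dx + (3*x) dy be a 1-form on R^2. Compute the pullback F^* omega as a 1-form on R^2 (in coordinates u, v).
F^* omega = (2*u*(-9*u^2 + 21*u*v - 2*v^2)) du + (u^2*(-18*u - 4*v)) dv

Using F^*(f dg) = (f ∘ F) d(g ∘ F), substitute each coordinate x_i by F_i(u, v) in f_i, and replace dx_i by d F_i = (∂F_i/∂u) du + (∂F_i/∂v) dv.
  For the x component: f_1(F) = u*(-9*u - 2*v); d F_1 = (-6*u + 2*v) du + (2*u) dv
  For the y component: f_2(F) = 3*u*(-3*u + 2*v); d F_2 = (8*u) du + (0) dv
Combining and collecting du, dv coefficients:
  coeff of du: 2*u*(-9*u^2 + 21*u*v - 2*v^2)
  coeff of dv: u^2*(-18*u - 4*v)
F^* omega = (2*u*(-9*u^2 + 21*u*v - 2*v^2)) du + (u^2*(-18*u - 4*v)) dv.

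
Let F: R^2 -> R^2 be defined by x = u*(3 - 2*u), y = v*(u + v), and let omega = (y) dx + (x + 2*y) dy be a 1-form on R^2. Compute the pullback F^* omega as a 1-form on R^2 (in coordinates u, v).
F^* omega = (v*(-6*u^2 - 2*u*v + 6*u + 2*v^2 + 3*v)) du + (-2*u^3 - 2*u^2*v + 3*u^2 + 6*u*v^2 + 6*u*v + 4*v^3) dv

Using F^*(f dg) = (f ∘ F) d(g ∘ F), substitute each coordinate x_i by F_i(u, v) in f_i, and replace dx_i by d F_i = (∂F_i/∂u) du + (∂F_i/∂v) dv.
  For the x component: f_1(F) = v*(u + v); d F_1 = (3 - 4*u) du + (0) dv
  For the y component: f_2(F) = -2*u^2 + 2*u*v + 3*u + 2*v^2; d F_2 = (v) du + (u + 2*v) dv
Combining and collecting du, dv coefficients:
  coeff of du: v*(-6*u^2 - 2*u*v + 6*u + 2*v^2 + 3*v)
  coeff of dv: -2*u^3 - 2*u^2*v + 3*u^2 + 6*u*v^2 + 6*u*v + 4*v^3
F^* omega = (v*(-6*u^2 - 2*u*v + 6*u + 2*v^2 + 3*v)) du + (-2*u^3 - 2*u^2*v + 3*u^2 + 6*u*v^2 + 6*u*v + 4*v^3) dv.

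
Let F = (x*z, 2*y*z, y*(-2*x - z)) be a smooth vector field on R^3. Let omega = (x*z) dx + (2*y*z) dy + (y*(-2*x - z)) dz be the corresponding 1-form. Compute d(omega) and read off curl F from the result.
d(omega) = (-2*x - 2*y - z) dy ∧ dz + (x + 2*y) dz ∧ dx + (0) dx ∧ dy; curl F = (-2*x - 2*y - z, x + 2*y, 0)

d omega = sum_{i<j} (∂f_j/∂x_i - ∂f_i/∂x_j) dx_i ∧ dx_j. Under the identification (dy ∧ dz, dz ∧ dx, dx ∧ dy) ↔ (e_x, e_y, e_z), the coefficients are exactly the components of curl F. Compute:
  ∂R/∂y - ∂Q/∂z = (-2*x - z) - (2*y) = -2*x - 2*y - z
  ∂P/∂z - ∂R/∂x = (x) - (-2*y) = x + 2*y
  ∂Q/∂x - ∂P/∂y = (0) - (0) = 0.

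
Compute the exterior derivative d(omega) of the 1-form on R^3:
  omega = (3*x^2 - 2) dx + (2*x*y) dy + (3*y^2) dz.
d(omega) = (2*y) dx ∧ dy + (6*y) dy ∧ dz

For a 1-form omega = sum_i f_i dx_i, the exterior derivative is
  d(omega) = sum_{i < j} (∂f_j/∂x_i - ∂f_i/∂x_j) dx_i ∧ dx_j.
  coefficient of dx ∧ dy: ∂f_2/∂x - ∂f_1/∂y = ∂(2*x*y)/∂x - ∂(3*x^2 - 2)/∂y = 2*y
  coefficient of dy ∧ dz: ∂f_3/∂y - ∂f_2/∂z = ∂(3*y^2)/∂y - ∂(2*x*y)/∂z = 6*y
Assembling: d(omega) = (2*y) dx ∧ dy + (6*y) dy ∧ dz.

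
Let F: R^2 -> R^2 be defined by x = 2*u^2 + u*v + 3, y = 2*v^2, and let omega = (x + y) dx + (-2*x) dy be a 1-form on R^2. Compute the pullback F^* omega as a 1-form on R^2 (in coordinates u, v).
F^* omega = (8*u^3 + 6*u^2*v + 9*u*v^2 + 12*u + 2*v^3 + 3*v) du + (2*u^3 - 15*u^2*v - 6*u*v^2 + 3*u - 24*v) dv

Using F^*(f dg) = (f ∘ F) d(g ∘ F), substitute each coordinate x_i by F_i(u, v) in f_i, and replace dx_i by d F_i = (∂F_i/∂u) du + (∂F_i/∂v) dv.
  For the x component: f_1(F) = 2*u^2 + u*v + 2*v^2 + 3; d F_1 = (4*u + v) du + (u) dv
  For the y component: f_2(F) = -4*u^2 - 2*u*v - 6; d F_2 = (0) du + (4*v) dv
Combining and collecting du, dv coefficients:
  coeff of du: 8*u^3 + 6*u^2*v + 9*u*v^2 + 12*u + 2*v^3 + 3*v
  coeff of dv: 2*u^3 - 15*u^2*v - 6*u*v^2 + 3*u - 24*v
F^* omega = (8*u^3 + 6*u^2*v + 9*u*v^2 + 12*u + 2*v^3 + 3*v) du + (2*u^3 - 15*u^2*v - 6*u*v^2 + 3*u - 24*v) dv.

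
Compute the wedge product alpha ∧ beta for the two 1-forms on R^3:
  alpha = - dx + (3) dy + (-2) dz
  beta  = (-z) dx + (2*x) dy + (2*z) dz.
alpha ∧ beta = (-2*x + 3*z) dx ∧ dy + (-4*z) dx ∧ dz + (4*x + 6*z) dy ∧ dz

Distribute the wedge, using dx_i ∧ dx_j = -dx_j ∧ dx_i and dx_i ∧ dx_i = 0. For each pair (i, j) with i < j, the coefficient of dx_i ∧ dx_j in alpha ∧ beta is (alpha_i * beta_j - alpha_j * beta_i). Collecting: alpha ∧ beta = (-2*x + 3*z) dx ∧ dy + (-4*z) dx ∧ dz + (4*x + 6*z) dy ∧ dz.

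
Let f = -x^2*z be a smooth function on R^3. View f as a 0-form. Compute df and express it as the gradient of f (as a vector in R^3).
df = (-2*x*z) dx + (0) dy + (-x^2) dz; grad f = (-2*x*z, 0, -x^2)

For a 0-form f, d f = (∂f/∂x) dx + (∂f/∂y) dy + (∂f/∂z) dz. The components of the vector representation are exactly the entries of grad f in Cartesian coordinates:
  ∂f/∂x = -2*x*z
  ∂f/∂y = 0
  ∂f/∂z = -x^2.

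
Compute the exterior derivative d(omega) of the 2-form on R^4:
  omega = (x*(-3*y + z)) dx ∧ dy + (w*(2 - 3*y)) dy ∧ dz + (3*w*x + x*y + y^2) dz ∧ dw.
d(omega) = (x) dx ∧ dy ∧ dz + (x - y + 2) dy ∧ dz ∧ dw + (3*w + y) dx ∧ dz ∧ dw

For a 2-form omega = sum_{i<j} g_{ij} dx_i ∧ dx_j, the exterior derivative is
  d(omega) = sum_{i<j} d(g_{ij}) ∧ dx_i ∧ dx_j = sum_{i<j, k} (∂g_{ij}/∂x_k) dx_k ∧ dx_i ∧ dx_j.
Expand each term, using dx_k ∧ dx_i ∧ dx_j = sgn(permutation) dx_{(a)} ∧ dx_{(b)} ∧ dx_{(c)} with (a < b < c) sorted:
  d(x*(-3*y + z)) includes (∂/∂z)(x*(-3*y + z)) dz = (x) dz, which multiplied by dx ∧ dy gives (x) dx ∧ dy ∧ dz
  d(w*(2 - 3*y)) includes (∂/∂w)(w*(2 - 3*y)) dw = (2 - 3*y) dw, which multiplied by dy ∧ dz gives (2 - 3*y) dy ∧ dz ∧ dw
  d(3*w*x + x*y + y^2) includes (∂/∂x)(3*w*x + x*y + y^2) dx = (3*w + y) dx, which multiplied by dz ∧ dw gives (3*w + y) dx ∧ dz ∧ dw
  d(3*w*x + x*y + y^2) includes (∂/∂y)(3*w*x + x*y + y^2) dy = (x + 2*y) dy, which multiplied by dz ∧ dw gives (x + 2*y) dy ∧ dz ∧ dw
Collecting like 3-forms: d(omega) = (x) dx ∧ dy ∧ dz + (x - y + 2) dy ∧ dz ∧ dw + (3*w + y) dx ∧ dz ∧ dw.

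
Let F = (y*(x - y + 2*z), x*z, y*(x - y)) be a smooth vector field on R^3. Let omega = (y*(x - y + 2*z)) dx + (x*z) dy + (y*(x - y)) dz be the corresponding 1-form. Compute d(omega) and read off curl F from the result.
d(omega) = (-2*y) dy ∧ dz + (y) dz ∧ dx + (-x + 2*y - z) dx ∧ dy; curl F = (-2*y, y, -x + 2*y - z)

d omega = sum_{i<j} (∂f_j/∂x_i - ∂f_i/∂x_j) dx_i ∧ dx_j. Under the identification (dy ∧ dz, dz ∧ dx, dx ∧ dy) ↔ (e_x, e_y, e_z), the coefficients are exactly the components of curl F. Compute:
  ∂R/∂y - ∂Q/∂z = (x - 2*y) - (x) = -2*y
  ∂P/∂z - ∂R/∂x = (2*y) - (y) = y
  ∂Q/∂x - ∂P/∂y = (z) - (x - 2*y + 2*z) = -x + 2*y - z.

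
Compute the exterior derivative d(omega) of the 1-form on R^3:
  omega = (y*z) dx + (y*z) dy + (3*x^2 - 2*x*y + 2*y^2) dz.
d(omega) = (-z) dx ∧ dy + (6*x - 3*y) dx ∧ dz + (-2*x + 3*y) dy ∧ dz

For a 1-form omega = sum_i f_i dx_i, the exterior derivative is
  d(omega) = sum_{i < j} (∂f_j/∂x_i - ∂f_i/∂x_j) dx_i ∧ dx_j.
  coefficient of dx ∧ dy: ∂f_2/∂x - ∂f_1/∂y = ∂(y*z)/∂x - ∂(y*z)/∂y = -z
  coefficient of dx ∧ dz: ∂f_3/∂x - ∂f_1/∂z = ∂(3*x^2 - 2*x*y + 2*y^2)/∂x - ∂(y*z)/∂z = 6*x - 3*y
  coefficient of dy ∧ dz: ∂f_3/∂y - ∂f_2/∂z = ∂(3*x^2 - 2*x*y + 2*y^2)/∂y - ∂(y*z)/∂z = -2*x + 3*y
Assembling: d(omega) = (-z) dx ∧ dy + (6*x - 3*y) dx ∧ dz + (-2*x + 3*y) dy ∧ dz.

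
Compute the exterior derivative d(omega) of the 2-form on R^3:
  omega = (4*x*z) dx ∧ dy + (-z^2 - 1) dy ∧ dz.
d(omega) = (4*x) dx ∧ dy ∧ dz

For a 2-form omega = sum_{i<j} g_{ij} dx_i ∧ dx_j, the exterior derivative is
  d(omega) = sum_{i<j} d(g_{ij}) ∧ dx_i ∧ dx_j = sum_{i<j, k} (∂g_{ij}/∂x_k) dx_k ∧ dx_i ∧ dx_j.
Expand each term, using dx_k ∧ dx_i ∧ dx_j = sgn(permutation) dx_{(a)} ∧ dx_{(b)} ∧ dx_{(c)} with (a < b < c) sorted:
  d(4*x*z) includes (∂/∂z)(4*x*z) dz = (4*x) dz, which multiplied by dx ∧ dy gives (4*x) dx ∧ dy ∧ dz
Collecting like 3-forms: d(omega) = (4*x) dx ∧ dy ∧ dz.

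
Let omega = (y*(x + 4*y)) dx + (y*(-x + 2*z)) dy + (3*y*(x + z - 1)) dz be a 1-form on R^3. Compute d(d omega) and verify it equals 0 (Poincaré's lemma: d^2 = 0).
d(d omega) = 0

Step 1: d omega = sum_{i<j} (∂f_j/∂x_i - ∂f_i/∂x_j) dx_i ∧ dx_j:
  coeff of dx ∧ dy: -x - 9*y
  coeff of dx ∧ dz: 3*y
  coeff of dy ∧ dz: 3*x - 2*y + 3*z - 3
Step 2: Apply d again to each 2-form coefficient. The only possible 3-form in R^3 is dx ∧ dy ∧ dz, with coefficient
  ∂(coeff of dy∧dz)/∂x - ∂(coeff of dx∧dz)/∂y + ∂(coeff of dx∧dy)/∂z
  = ∂/∂x (3*x - 2*y + 3*z - 3) - ∂/∂y (3*y) + ∂/∂z (-x - 9*y).
Each of these terms simplifies to sums of mixed partials that cancel in pairs. The result is 0 (by equality of mixed partials for smooth functions — Schwarz / Clairaut).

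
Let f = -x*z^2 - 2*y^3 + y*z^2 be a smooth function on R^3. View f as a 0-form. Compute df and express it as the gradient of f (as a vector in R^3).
df = (-z^2) dx + (-6*y^2 + z^2) dy + (2*z*(-x + y)) dz; grad f = (-z^2, -6*y^2 + z^2, 2*z*(-x + y))

For a 0-form f, d f = (∂f/∂x) dx + (∂f/∂y) dy + (∂f/∂z) dz. The components of the vector representation are exactly the entries of grad f in Cartesian coordinates:
  ∂f/∂x = -z^2
  ∂f/∂y = -6*y^2 + z^2
  ∂f/∂z = 2*z*(-x + y).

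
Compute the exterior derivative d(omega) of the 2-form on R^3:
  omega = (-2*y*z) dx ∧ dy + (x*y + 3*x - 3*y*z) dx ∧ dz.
d(omega) = (-x - 2*y + 3*z) dx ∧ dy ∧ dz

For a 2-form omega = sum_{i<j} g_{ij} dx_i ∧ dx_j, the exterior derivative is
  d(omega) = sum_{i<j} d(g_{ij}) ∧ dx_i ∧ dx_j = sum_{i<j, k} (∂g_{ij}/∂x_k) dx_k ∧ dx_i ∧ dx_j.
Expand each term, using dx_k ∧ dx_i ∧ dx_j = sgn(permutation) dx_{(a)} ∧ dx_{(b)} ∧ dx_{(c)} with (a < b < c) sorted:
  d(-2*y*z) includes (∂/∂z)(-2*y*z) dz = (-2*y) dz, which multiplied by dx ∧ dy gives (-2*y) dx ∧ dy ∧ dz
  d(x*y + 3*x - 3*y*z) includes (∂/∂y)(x*y + 3*x - 3*y*z) dy = (x - 3*z) dy, which multiplied by dx ∧ dz gives (-x + 3*z) dx ∧ dy ∧ dz
Collecting like 3-forms: d(omega) = (-x - 2*y + 3*z) dx ∧ dy ∧ dz.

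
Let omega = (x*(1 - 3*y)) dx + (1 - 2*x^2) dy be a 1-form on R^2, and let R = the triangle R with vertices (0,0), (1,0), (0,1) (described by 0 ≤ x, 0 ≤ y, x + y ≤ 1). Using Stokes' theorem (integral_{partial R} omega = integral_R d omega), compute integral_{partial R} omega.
integral_(partial R) omega = -1/6

Stokes: integral_partial_R omega = integral_R d omega with d omega = (∂Q/∂x - ∂P/∂y) dx ∧ dy.
  ∂Q/∂x = -4*x
  ∂P/∂y = -3*x
  integrand = ∂Q/∂x - ∂P/∂y = -x.
Integrating over R: integral_0^1 integral_0^{1-x} (-x) dy dx = -1/6.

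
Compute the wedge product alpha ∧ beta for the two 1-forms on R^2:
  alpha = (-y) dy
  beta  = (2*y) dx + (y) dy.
alpha ∧ beta = (2*y^2) dx ∧ dy

Distribute the wedge, using dx_i ∧ dx_j = -dx_j ∧ dx_i and dx_i ∧ dx_i = 0. For each pair (i, j) with i < j, the coefficient of dx_i ∧ dx_j in alpha ∧ beta is (alpha_i * beta_j - alpha_j * beta_i). Collecting: alpha ∧ beta = (2*y^2) dx ∧ dy.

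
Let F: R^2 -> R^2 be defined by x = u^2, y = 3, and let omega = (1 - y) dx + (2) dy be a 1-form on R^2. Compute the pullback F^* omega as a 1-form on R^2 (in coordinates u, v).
F^* omega = (-4*u) du

Using F^*(f dg) = (f ∘ F) d(g ∘ F), substitute each coordinate x_i by F_i(u, v) in f_i, and replace dx_i by d F_i = (∂F_i/∂u) du + (∂F_i/∂v) dv.
  For the x component: f_1(F) = -2; d F_1 = (2*u) du + (0) dv
  For the y component: f_2(F) = 2; d F_2 = (0) du + (0) dv
Combining and collecting du, dv coefficients:
  coeff of du: -4*u
  coeff of dv: 0
F^* omega = (-4*u) du.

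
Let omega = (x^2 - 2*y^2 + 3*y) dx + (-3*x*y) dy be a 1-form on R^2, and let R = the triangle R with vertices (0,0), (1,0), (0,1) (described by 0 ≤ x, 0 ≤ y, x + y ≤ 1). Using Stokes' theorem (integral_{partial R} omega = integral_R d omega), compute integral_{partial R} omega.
integral_(partial R) omega = -4/3

Stokes: integral_partial_R omega = integral_R d omega with d omega = (∂Q/∂x - ∂P/∂y) dx ∧ dy.
  ∂Q/∂x = -3*y
  ∂P/∂y = 3 - 4*y
  integrand = ∂Q/∂x - ∂P/∂y = y - 3.
Integrating over R: integral_0^1 integral_0^{1-x} (y - 3) dy dx = -4/3.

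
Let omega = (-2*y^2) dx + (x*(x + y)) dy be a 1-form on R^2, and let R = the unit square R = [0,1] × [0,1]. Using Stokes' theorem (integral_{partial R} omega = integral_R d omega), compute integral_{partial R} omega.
integral_(partial R) omega = 7/2

Stokes: integral_partial_R omega = integral_R d omega with d omega = (∂Q/∂x - ∂P/∂y) dx ∧ dy.
  ∂Q/∂x = 2*x + y
  ∂P/∂y = -4*y
  integrand = ∂Q/∂x - ∂P/∂y = 2*x + 5*y.
Integrating over R: integral_0^1 integral_0^1 (2*x + 5*y) dx dy = 7/2.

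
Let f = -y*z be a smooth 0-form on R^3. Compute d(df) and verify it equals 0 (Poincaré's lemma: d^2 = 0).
d(df) = 0

Step 1: df = sum_i (∂f/∂x_i) dx_i = (0) dx + (-z) dy + (-y) dz.
Step 2: Apply d again. Using the 1-form formula, the coefficient of dx ∧ dy in d(df) is ∂^2 f/∂x ∂y - ∂^2 f/∂y ∂x = (0) - (0) = 0 (equality of mixed partials for smooth f).
Similarly for dx ∧ dz and dy ∧ dz — all coefficients vanish. So d(df) = 0.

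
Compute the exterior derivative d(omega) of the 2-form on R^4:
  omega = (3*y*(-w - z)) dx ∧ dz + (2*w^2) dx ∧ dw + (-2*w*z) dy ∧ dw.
d(omega) = (3*w + 3*z) dx ∧ dy ∧ dz + (-3*y) dx ∧ dz ∧ dw + (2*w) dy ∧ dz ∧ dw

For a 2-form omega = sum_{i<j} g_{ij} dx_i ∧ dx_j, the exterior derivative is
  d(omega) = sum_{i<j} d(g_{ij}) ∧ dx_i ∧ dx_j = sum_{i<j, k} (∂g_{ij}/∂x_k) dx_k ∧ dx_i ∧ dx_j.
Expand each term, using dx_k ∧ dx_i ∧ dx_j = sgn(permutation) dx_{(a)} ∧ dx_{(b)} ∧ dx_{(c)} with (a < b < c) sorted:
  d(3*y*(-w - z)) includes (∂/∂y)(3*y*(-w - z)) dy = (-3*w - 3*z) dy, which multiplied by dx ∧ dz gives (3*w + 3*z) dx ∧ dy ∧ dz
  d(3*y*(-w - z)) includes (∂/∂w)(3*y*(-w - z)) dw = (-3*y) dw, which multiplied by dx ∧ dz gives (-3*y) dx ∧ dz ∧ dw
  d(-2*w*z) includes (∂/∂z)(-2*w*z) dz = (-2*w) dz, which multiplied by dy ∧ dw gives (2*w) dy ∧ dz ∧ dw
Collecting like 3-forms: d(omega) = (3*w + 3*z) dx ∧ dy ∧ dz + (-3*y) dx ∧ dz ∧ dw + (2*w) dy ∧ dz ∧ dw.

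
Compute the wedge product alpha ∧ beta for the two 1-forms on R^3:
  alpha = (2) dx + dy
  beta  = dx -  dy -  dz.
alpha ∧ beta = (-3) dx ∧ dy + (-2) dx ∧ dz + (-1) dy ∧ dz

Distribute the wedge, using dx_i ∧ dx_j = -dx_j ∧ dx_i and dx_i ∧ dx_i = 0. For each pair (i, j) with i < j, the coefficient of dx_i ∧ dx_j in alpha ∧ beta is (alpha_i * beta_j - alpha_j * beta_i). Collecting: alpha ∧ beta = (-3) dx ∧ dy + (-2) dx ∧ dz + (-1) dy ∧ dz.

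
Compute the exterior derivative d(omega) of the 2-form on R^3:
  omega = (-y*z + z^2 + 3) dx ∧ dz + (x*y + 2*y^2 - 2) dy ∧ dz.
d(omega) = (y + z) dx ∧ dy ∧ dz

For a 2-form omega = sum_{i<j} g_{ij} dx_i ∧ dx_j, the exterior derivative is
  d(omega) = sum_{i<j} d(g_{ij}) ∧ dx_i ∧ dx_j = sum_{i<j, k} (∂g_{ij}/∂x_k) dx_k ∧ dx_i ∧ dx_j.
Expand each term, using dx_k ∧ dx_i ∧ dx_j = sgn(permutation) dx_{(a)} ∧ dx_{(b)} ∧ dx_{(c)} with (a < b < c) sorted:
  d(-y*z + z^2 + 3) includes (∂/∂y)(-y*z + z^2 + 3) dy = (-z) dy, which multiplied by dx ∧ dz gives (z) dx ∧ dy ∧ dz
  d(x*y + 2*y^2 - 2) includes (∂/∂x)(x*y + 2*y^2 - 2) dx = (y) dx, which multiplied by dy ∧ dz gives (y) dx ∧ dy ∧ dz
Collecting like 3-forms: d(omega) = (y + z) dx ∧ dy ∧ dz.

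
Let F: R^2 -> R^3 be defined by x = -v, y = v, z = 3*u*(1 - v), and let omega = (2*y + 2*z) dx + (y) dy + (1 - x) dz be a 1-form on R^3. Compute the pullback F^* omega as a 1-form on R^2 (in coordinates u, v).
F^* omega = (3 - 3*v^2) du + (3*u*v - 9*u - v) dv

Using F^*(f dg) = (f ∘ F) d(g ∘ F), substitute each coordinate x_i by F_i(u, v) in f_i, and replace dx_i by d F_i = (∂F_i/∂u) du + (∂F_i/∂v) dv.
  For the x component: f_1(F) = -6*u*v + 6*u + 2*v; d F_1 = (0) du + (-1) dv
  For the y component: f_2(F) = v; d F_2 = (0) du + (1) dv
  For the z component: f_3(F) = v + 1; d F_3 = (3 - 3*v) du + (-3*u) dv
Combining and collecting du, dv coefficients:
  coeff of du: 3 - 3*v^2
  coeff of dv: 3*u*v - 9*u - v
F^* omega = (3 - 3*v^2) du + (3*u*v - 9*u - v) dv.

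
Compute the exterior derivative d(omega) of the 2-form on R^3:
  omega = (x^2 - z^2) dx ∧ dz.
d(omega) = 0

For a 2-form omega = sum_{i<j} g_{ij} dx_i ∧ dx_j, the exterior derivative is
  d(omega) = sum_{i<j} d(g_{ij}) ∧ dx_i ∧ dx_j = sum_{i<j, k} (∂g_{ij}/∂x_k) dx_k ∧ dx_i ∧ dx_j.
Expand each term, using dx_k ∧ dx_i ∧ dx_j = sgn(permutation) dx_{(a)} ∧ dx_{(b)} ∧ dx_{(c)} with (a < b < c) sorted:

Collecting like 3-forms: d(omega) = 0.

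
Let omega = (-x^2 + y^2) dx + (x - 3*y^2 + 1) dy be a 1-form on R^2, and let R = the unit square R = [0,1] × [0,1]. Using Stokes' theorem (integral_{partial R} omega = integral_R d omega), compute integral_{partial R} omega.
integral_(partial R) omega = 0

Stokes: integral_partial_R omega = integral_R d omega with d omega = (∂Q/∂x - ∂P/∂y) dx ∧ dy.
  ∂Q/∂x = 1
  ∂P/∂y = 2*y
  integrand = ∂Q/∂x - ∂P/∂y = 1 - 2*y.
Integrating over R: integral_0^1 integral_0^1 (1 - 2*y) dx dy = 0.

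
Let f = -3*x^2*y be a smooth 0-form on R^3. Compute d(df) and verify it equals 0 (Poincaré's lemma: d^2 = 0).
d(df) = 0

Step 1: df = sum_i (∂f/∂x_i) dx_i = (-6*x*y) dx + (-3*x^2) dy + (0) dz.
Step 2: Apply d again. Using the 1-form formula, the coefficient of dx ∧ dy in d(df) is ∂^2 f/∂x ∂y - ∂^2 f/∂y ∂x = (-6*x) - (-6*x) = 0 (equality of mixed partials for smooth f).
Similarly for dx ∧ dz and dy ∧ dz — all coefficients vanish. So d(df) = 0.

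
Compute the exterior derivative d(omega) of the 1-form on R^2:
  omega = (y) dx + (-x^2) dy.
d(omega) = (-2*x - 1) dx ∧ dy

For a 1-form omega = sum_i f_i dx_i, the exterior derivative is
  d(omega) = sum_{i < j} (∂f_j/∂x_i - ∂f_i/∂x_j) dx_i ∧ dx_j.
  coefficient of dx ∧ dy: ∂f_2/∂x - ∂f_1/∂y = ∂(-x^2)/∂x - ∂(y)/∂y = -2*x - 1
Assembling: d(omega) = (-2*x - 1) dx ∧ dy.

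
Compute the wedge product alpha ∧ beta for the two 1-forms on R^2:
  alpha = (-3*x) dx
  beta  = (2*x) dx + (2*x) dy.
alpha ∧ beta = (-6*x^2) dx ∧ dy

Distribute the wedge, using dx_i ∧ dx_j = -dx_j ∧ dx_i and dx_i ∧ dx_i = 0. For each pair (i, j) with i < j, the coefficient of dx_i ∧ dx_j in alpha ∧ beta is (alpha_i * beta_j - alpha_j * beta_i). Collecting: alpha ∧ beta = (-6*x^2) dx ∧ dy.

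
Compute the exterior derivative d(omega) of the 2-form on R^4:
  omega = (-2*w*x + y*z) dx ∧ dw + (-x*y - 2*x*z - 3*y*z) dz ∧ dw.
d(omega) = (-z) dx ∧ dy ∧ dw + (-2*y - 2*z) dx ∧ dz ∧ dw + (-x - 3*z) dy ∧ dz ∧ dw

For a 2-form omega = sum_{i<j} g_{ij} dx_i ∧ dx_j, the exterior derivative is
  d(omega) = sum_{i<j} d(g_{ij}) ∧ dx_i ∧ dx_j = sum_{i<j, k} (∂g_{ij}/∂x_k) dx_k ∧ dx_i ∧ dx_j.
Expand each term, using dx_k ∧ dx_i ∧ dx_j = sgn(permutation) dx_{(a)} ∧ dx_{(b)} ∧ dx_{(c)} with (a < b < c) sorted:
  d(-2*w*x + y*z) includes (∂/∂y)(-2*w*x + y*z) dy = (z) dy, which multiplied by dx ∧ dw gives (-z) dx ∧ dy ∧ dw
  d(-2*w*x + y*z) includes (∂/∂z)(-2*w*x + y*z) dz = (y) dz, which multiplied by dx ∧ dw gives (-y) dx ∧ dz ∧ dw
  d(-x*y - 2*x*z - 3*y*z) includes (∂/∂x)(-x*y - 2*x*z - 3*y*z) dx = (-y - 2*z) dx, which multiplied by dz ∧ dw gives (-y - 2*z) dx ∧ dz ∧ dw
  d(-x*y - 2*x*z - 3*y*z) includes (∂/∂y)(-x*y - 2*x*z - 3*y*z) dy = (-x - 3*z) dy, which multiplied by dz ∧ dw gives (-x - 3*z) dy ∧ dz ∧ dw
Collecting like 3-forms: d(omega) = (-z) dx ∧ dy ∧ dw + (-2*y - 2*z) dx ∧ dz ∧ dw + (-x - 3*z) dy ∧ dz ∧ dw.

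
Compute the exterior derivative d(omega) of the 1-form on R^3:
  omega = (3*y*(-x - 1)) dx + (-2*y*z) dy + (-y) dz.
d(omega) = (3*x + 3) dx ∧ dy + (2*y - 1) dy ∧ dz

For a 1-form omega = sum_i f_i dx_i, the exterior derivative is
  d(omega) = sum_{i < j} (∂f_j/∂x_i - ∂f_i/∂x_j) dx_i ∧ dx_j.
  coefficient of dx ∧ dy: ∂f_2/∂x - ∂f_1/∂y = ∂(-2*y*z)/∂x - ∂(3*y*(-x - 1))/∂y = 3*x + 3
  coefficient of dy ∧ dz: ∂f_3/∂y - ∂f_2/∂z = ∂(-y)/∂y - ∂(-2*y*z)/∂z = 2*y - 1
Assembling: d(omega) = (3*x + 3) dx ∧ dy + (2*y - 1) dy ∧ dz.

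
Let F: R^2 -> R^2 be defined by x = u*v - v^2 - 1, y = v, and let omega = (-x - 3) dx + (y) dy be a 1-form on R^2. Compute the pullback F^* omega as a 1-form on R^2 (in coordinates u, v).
F^* omega = (v*(-u*v + v^2 - 2)) du + (-u^2*v + 3*u*v^2 - 2*u - 2*v^3 + 5*v) dv

Using F^*(f dg) = (f ∘ F) d(g ∘ F), substitute each coordinate x_i by F_i(u, v) in f_i, and replace dx_i by d F_i = (∂F_i/∂u) du + (∂F_i/∂v) dv.
  For the x component: f_1(F) = -u*v + v^2 - 2; d F_1 = (v) du + (u - 2*v) dv
  For the y component: f_2(F) = v; d F_2 = (0) du + (1) dv
Combining and collecting du, dv coefficients:
  coeff of du: v*(-u*v + v^2 - 2)
  coeff of dv: -u^2*v + 3*u*v^2 - 2*u - 2*v^3 + 5*v
F^* omega = (v*(-u*v + v^2 - 2)) du + (-u^2*v + 3*u*v^2 - 2*u - 2*v^3 + 5*v) dv.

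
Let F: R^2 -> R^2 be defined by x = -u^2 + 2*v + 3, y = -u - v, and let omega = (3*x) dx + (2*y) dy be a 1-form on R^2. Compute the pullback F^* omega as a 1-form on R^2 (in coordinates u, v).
F^* omega = (6*u^3 - 12*u*v - 16*u + 2*v) du + (-6*u^2 + 2*u + 14*v + 18) dv

Using F^*(f dg) = (f ∘ F) d(g ∘ F), substitute each coordinate x_i by F_i(u, v) in f_i, and replace dx_i by d F_i = (∂F_i/∂u) du + (∂F_i/∂v) dv.
  For the x component: f_1(F) = -3*u^2 + 6*v + 9; d F_1 = (-2*u) du + (2) dv
  For the y component: f_2(F) = -2*u - 2*v; d F_2 = (-1) du + (-1) dv
Combining and collecting du, dv coefficients:
  coeff of du: 6*u^3 - 12*u*v - 16*u + 2*v
  coeff of dv: -6*u^2 + 2*u + 14*v + 18
F^* omega = (6*u^3 - 12*u*v - 16*u + 2*v) du + (-6*u^2 + 2*u + 14*v + 18) dv.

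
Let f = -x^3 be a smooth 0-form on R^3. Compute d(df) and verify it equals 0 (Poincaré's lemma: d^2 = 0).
d(df) = 0

Step 1: df = sum_i (∂f/∂x_i) dx_i = (-3*x^2) dx + (0) dy + (0) dz.
Step 2: Apply d again. Using the 1-form formula, the coefficient of dx ∧ dy in d(df) is ∂^2 f/∂x ∂y - ∂^2 f/∂y ∂x = (0) - (0) = 0 (equality of mixed partials for smooth f).
Similarly for dx ∧ dz and dy ∧ dz — all coefficients vanish. So d(df) = 0.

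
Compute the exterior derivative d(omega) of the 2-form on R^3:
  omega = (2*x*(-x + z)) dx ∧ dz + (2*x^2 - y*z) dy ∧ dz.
d(omega) = (4*x) dx ∧ dy ∧ dz

For a 2-form omega = sum_{i<j} g_{ij} dx_i ∧ dx_j, the exterior derivative is
  d(omega) = sum_{i<j} d(g_{ij}) ∧ dx_i ∧ dx_j = sum_{i<j, k} (∂g_{ij}/∂x_k) dx_k ∧ dx_i ∧ dx_j.
Expand each term, using dx_k ∧ dx_i ∧ dx_j = sgn(permutation) dx_{(a)} ∧ dx_{(b)} ∧ dx_{(c)} with (a < b < c) sorted:
  d(2*x^2 - y*z) includes (∂/∂x)(2*x^2 - y*z) dx = (4*x) dx, which multiplied by dy ∧ dz gives (4*x) dx ∧ dy ∧ dz
Collecting like 3-forms: d(omega) = (4*x) dx ∧ dy ∧ dz.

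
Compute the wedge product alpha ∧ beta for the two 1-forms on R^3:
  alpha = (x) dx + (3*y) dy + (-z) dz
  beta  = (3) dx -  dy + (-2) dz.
alpha ∧ beta = (-x - 9*y) dx ∧ dy + (-2*x + 3*z) dx ∧ dz + (-6*y - z) dy ∧ dz

Distribute the wedge, using dx_i ∧ dx_j = -dx_j ∧ dx_i and dx_i ∧ dx_i = 0. For each pair (i, j) with i < j, the coefficient of dx_i ∧ dx_j in alpha ∧ beta is (alpha_i * beta_j - alpha_j * beta_i). Collecting: alpha ∧ beta = (-x - 9*y) dx ∧ dy + (-2*x + 3*z) dx ∧ dz + (-6*y - z) dy ∧ dz.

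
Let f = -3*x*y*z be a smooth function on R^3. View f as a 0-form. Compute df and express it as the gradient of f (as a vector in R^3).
df = (-3*y*z) dx + (-3*x*z) dy + (-3*x*y) dz; grad f = (-3*y*z, -3*x*z, -3*x*y)

For a 0-form f, d f = (∂f/∂x) dx + (∂f/∂y) dy + (∂f/∂z) dz. The components of the vector representation are exactly the entries of grad f in Cartesian coordinates:
  ∂f/∂x = -3*y*z
  ∂f/∂y = -3*x*z
  ∂f/∂z = -3*x*y.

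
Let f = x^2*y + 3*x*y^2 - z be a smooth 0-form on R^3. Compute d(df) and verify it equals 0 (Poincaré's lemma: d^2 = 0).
d(df) = 0

Step 1: df = sum_i (∂f/∂x_i) dx_i = (y*(2*x + 3*y)) dx + (x*(x + 6*y)) dy + (-1) dz.
Step 2: Apply d again. Using the 1-form formula, the coefficient of dx ∧ dy in d(df) is ∂^2 f/∂x ∂y - ∂^2 f/∂y ∂x = (2*x + 6*y) - (2*x + 6*y) = 0 (equality of mixed partials for smooth f).
Similarly for dx ∧ dz and dy ∧ dz — all coefficients vanish. So d(df) = 0.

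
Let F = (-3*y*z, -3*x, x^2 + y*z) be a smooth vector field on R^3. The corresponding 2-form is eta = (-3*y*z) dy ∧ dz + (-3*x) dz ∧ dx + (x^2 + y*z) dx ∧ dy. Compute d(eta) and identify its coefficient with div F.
d(eta) = (y) dx ∧ dy ∧ dz; div F = y

For a 2-form in R^3 of the form above, applying d gives a 3-form with coefficient ∂P/∂x + ∂Q/∂y + ∂R/∂z:
  ∂P/∂x = 0
  ∂Q/∂y = 0
  ∂R/∂z = y
Sum = y, which is exactly div F.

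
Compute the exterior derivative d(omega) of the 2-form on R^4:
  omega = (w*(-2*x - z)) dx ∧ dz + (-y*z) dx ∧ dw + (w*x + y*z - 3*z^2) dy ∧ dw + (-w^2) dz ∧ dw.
d(omega) = (-2*x + y - z) dx ∧ dz ∧ dw + (w + z) dx ∧ dy ∧ dw + (-y + 6*z) dy ∧ dz ∧ dw

For a 2-form omega = sum_{i<j} g_{ij} dx_i ∧ dx_j, the exterior derivative is
  d(omega) = sum_{i<j} d(g_{ij}) ∧ dx_i ∧ dx_j = sum_{i<j, k} (∂g_{ij}/∂x_k) dx_k ∧ dx_i ∧ dx_j.
Expand each term, using dx_k ∧ dx_i ∧ dx_j = sgn(permutation) dx_{(a)} ∧ dx_{(b)} ∧ dx_{(c)} with (a < b < c) sorted:
  d(w*(-2*x - z)) includes (∂/∂w)(w*(-2*x - z)) dw = (-2*x - z) dw, which multiplied by dx ∧ dz gives (-2*x - z) dx ∧ dz ∧ dw
  d(-y*z) includes (∂/∂y)(-y*z) dy = (-z) dy, which multiplied by dx ∧ dw gives (z) dx ∧ dy ∧ dw
  d(-y*z) includes (∂/∂z)(-y*z) dz = (-y) dz, which multiplied by dx ∧ dw gives (y) dx ∧ dz ∧ dw
  d(w*x + y*z - 3*z^2) includes (∂/∂x)(w*x + y*z - 3*z^2) dx = (w) dx, which multiplied by dy ∧ dw gives (w) dx ∧ dy ∧ dw
  d(w*x + y*z - 3*z^2) includes (∂/∂z)(w*x + y*z - 3*z^2) dz = (y - 6*z) dz, which multiplied by dy ∧ dw gives (-y + 6*z) dy ∧ dz ∧ dw
Collecting like 3-forms: d(omega) = (-2*x + y - z) dx ∧ dz ∧ dw + (w + z) dx ∧ dy ∧ dw + (-y + 6*z) dy ∧ dz ∧ dw.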